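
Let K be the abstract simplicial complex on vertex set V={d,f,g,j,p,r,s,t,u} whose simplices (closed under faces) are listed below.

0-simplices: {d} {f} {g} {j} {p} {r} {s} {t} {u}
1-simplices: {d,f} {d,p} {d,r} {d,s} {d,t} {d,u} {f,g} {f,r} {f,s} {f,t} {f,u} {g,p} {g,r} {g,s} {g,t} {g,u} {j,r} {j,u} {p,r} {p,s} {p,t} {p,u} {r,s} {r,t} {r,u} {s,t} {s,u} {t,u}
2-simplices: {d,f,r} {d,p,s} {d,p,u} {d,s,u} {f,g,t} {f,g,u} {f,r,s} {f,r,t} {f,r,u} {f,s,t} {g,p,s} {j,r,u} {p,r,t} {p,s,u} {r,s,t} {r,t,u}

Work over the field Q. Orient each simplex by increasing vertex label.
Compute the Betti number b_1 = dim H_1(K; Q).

b_1=6

n_0=9 n_1=28 n_2=16  [Q]
∂1: piv[df,dp,dr,ds,dt,du,fg,jr] rk=8  ker:fr,fs,ft,fu,gp,gr,gs,gt,gu,ju,pr,ps,pt,pu,rs,rt,ru,st,su,tu
∂2: piv[dfr,dps,dpu,dsu,fgt,fgu,frs,frt,fru,fst,gps,jru,prt,rtu] rk=14  ker:psu,rst
b_1=(28−8)−14=6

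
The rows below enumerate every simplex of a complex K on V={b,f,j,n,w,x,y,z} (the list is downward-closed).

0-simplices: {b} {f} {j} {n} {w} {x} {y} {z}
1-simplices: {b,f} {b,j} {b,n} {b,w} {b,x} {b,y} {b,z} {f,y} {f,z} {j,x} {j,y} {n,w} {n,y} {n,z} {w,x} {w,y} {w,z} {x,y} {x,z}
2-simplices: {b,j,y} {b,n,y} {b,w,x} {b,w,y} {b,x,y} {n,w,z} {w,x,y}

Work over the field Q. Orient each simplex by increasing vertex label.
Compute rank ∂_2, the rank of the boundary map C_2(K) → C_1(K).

n_0=8 n_1=19 n_2=7  [Q]
∂1: piv[bf,bj,bn,bw,bx,by,bz] rk=7  ker:fy,fz,jx,jy,nw,ny,nz,wx,wy,wz,xy,xz
∂2: piv[bjy,bny,bwx,bwy,bxy,nwz] rk=6  ker:wxy
rk∂_2=6

rank∂_2=6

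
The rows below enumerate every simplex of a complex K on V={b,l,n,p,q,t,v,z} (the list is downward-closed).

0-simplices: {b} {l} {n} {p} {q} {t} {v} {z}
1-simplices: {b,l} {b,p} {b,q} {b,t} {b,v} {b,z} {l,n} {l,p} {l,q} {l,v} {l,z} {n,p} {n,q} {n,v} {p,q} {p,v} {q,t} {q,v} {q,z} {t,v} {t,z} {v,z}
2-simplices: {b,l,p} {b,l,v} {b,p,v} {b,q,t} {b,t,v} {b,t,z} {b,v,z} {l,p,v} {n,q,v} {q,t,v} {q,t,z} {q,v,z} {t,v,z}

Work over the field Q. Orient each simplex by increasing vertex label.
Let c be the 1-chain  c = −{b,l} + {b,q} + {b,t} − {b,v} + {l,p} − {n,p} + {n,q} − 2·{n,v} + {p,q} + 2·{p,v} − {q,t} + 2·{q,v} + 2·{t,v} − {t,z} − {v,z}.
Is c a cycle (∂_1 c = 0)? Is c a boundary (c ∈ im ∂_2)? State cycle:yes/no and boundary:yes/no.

n_0=8 n_1=22 n_2=13  [Q]
∂1: piv[bl,bp,bq,bt,bv,bz,ln] rk=7  ker:lp,lq,lv,lz,np,nq,nv,pq,pv,qt,qv,qz,tv,tz,vz
∂2: piv[blp,blv,bpv,bqt,btv,btz,bvz,nqv,qtv,qtz] rk=10  ker:lpv,qvz,tvz
∂1c = −2·{l} + 2·{n} − 3·{p} + 2·{q} − {t} + 4·{v} − 2·{z}

cycle:no boundary:no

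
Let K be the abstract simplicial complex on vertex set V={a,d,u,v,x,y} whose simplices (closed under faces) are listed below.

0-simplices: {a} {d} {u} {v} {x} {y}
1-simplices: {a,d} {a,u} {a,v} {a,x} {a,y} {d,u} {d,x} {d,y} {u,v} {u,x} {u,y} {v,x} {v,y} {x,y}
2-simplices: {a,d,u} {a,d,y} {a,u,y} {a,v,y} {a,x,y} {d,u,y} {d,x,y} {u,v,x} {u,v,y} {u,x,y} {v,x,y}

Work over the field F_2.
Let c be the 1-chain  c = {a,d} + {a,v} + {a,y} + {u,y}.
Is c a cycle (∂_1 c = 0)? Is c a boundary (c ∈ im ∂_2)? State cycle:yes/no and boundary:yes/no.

cycle:no boundary:no

n_0=6 n_1=14 n_2=11  [Z2]
∂1: piv[ad,au,av,ax,ay] rk=5  ker:du,dx,dy,uv,ux,uy,vx,vy,xy
∂2: piv[adu,ady,auy,avy,axy,dxy,uvx,uvy,uxy] rk=9  ker:duy,vxy
∂1c = {a} + {d} + {u} + {v}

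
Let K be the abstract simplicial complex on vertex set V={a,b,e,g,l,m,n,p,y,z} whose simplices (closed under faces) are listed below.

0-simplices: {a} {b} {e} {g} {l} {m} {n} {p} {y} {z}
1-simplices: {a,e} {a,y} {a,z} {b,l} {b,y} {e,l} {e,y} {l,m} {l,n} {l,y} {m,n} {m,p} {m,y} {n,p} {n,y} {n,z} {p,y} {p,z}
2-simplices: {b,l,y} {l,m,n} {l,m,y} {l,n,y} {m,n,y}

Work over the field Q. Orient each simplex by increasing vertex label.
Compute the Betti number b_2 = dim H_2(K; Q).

n_0=10 n_1=18 n_2=5  [Q]
∂1: piv[ae,ay,az,bl,by,lm,ln,mp] rk=8  ker:el,ey,ly,mn,my,np,ny,nz,py,pz
∂2: piv[bly,lmn,lmy,lny] rk=4  ker:mny
b_2=(5−4)−0=1

b_2=1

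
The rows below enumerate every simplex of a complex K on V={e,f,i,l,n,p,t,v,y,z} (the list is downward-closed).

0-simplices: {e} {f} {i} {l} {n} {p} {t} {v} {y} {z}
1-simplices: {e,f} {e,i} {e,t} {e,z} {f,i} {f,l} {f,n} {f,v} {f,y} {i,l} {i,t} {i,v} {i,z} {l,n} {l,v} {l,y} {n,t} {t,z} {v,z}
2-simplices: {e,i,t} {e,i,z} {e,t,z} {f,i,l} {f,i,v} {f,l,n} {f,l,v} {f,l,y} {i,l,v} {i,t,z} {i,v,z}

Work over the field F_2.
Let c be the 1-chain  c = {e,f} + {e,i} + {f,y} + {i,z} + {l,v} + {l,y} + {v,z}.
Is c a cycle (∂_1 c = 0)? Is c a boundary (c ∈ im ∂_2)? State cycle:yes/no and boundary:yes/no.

n_0=10 n_1=19 n_2=11  [Z2]
∂1: piv[ef,ei,et,ez,fl,fn,fv,fy] rk=8  ker:fi,il,it,iv,iz,ln,lv,ly,nt,tz,vz
∂2: piv[eit,eiz,etz,fil,fiv,fln,flv,fly,ivz] rk=9  ker:ilv,itz
∂1c = 0
c vs im∂2: residual ≠ 0 ⇒ not boundary

cycle:yes boundary:no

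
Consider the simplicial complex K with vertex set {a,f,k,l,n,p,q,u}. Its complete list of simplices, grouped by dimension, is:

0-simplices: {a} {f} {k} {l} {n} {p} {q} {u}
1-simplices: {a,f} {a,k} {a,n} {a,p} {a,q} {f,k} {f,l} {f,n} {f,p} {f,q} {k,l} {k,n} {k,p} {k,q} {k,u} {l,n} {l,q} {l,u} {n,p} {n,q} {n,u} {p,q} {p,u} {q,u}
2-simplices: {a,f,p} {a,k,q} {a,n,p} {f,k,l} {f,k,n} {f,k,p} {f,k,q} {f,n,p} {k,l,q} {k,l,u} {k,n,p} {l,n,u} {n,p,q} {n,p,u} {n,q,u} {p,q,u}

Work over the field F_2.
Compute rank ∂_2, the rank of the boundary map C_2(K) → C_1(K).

n_0=8 n_1=24 n_2=16  [Z2]
∂1: piv[af,ak,an,ap,aq,fl,ku] rk=7  ker:fk,fn,fp,fq,kl,kn,kp,kq,ln,lq,lu,np,nq,nu,pq,pu,qu
∂2: piv[afp,akq,anp,fkl,fkn,fkp,fkq,fnp,klq,klu,lnu,npq,npu,nqu] rk=14  ker:knp,pqu
rk∂_2=14

rank∂_2=14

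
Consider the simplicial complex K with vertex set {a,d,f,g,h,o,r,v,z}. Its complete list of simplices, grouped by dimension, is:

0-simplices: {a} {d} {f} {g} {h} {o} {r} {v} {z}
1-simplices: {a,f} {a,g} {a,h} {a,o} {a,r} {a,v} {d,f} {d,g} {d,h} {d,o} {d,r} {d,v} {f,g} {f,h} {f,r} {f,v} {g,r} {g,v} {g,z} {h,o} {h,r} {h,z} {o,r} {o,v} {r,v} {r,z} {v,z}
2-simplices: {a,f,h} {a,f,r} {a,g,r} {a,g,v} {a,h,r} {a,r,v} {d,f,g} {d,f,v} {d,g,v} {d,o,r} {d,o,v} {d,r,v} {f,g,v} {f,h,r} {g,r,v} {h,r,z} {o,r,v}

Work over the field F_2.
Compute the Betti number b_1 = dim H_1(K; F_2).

b_1=6

n_0=9 n_1=27 n_2=17  [Z2]
∂1: piv[af,ag,ah,ao,ar,av,df,gz] rk=8  ker:dg,dh,do,dr,dv,fg,fh,fr,fv,gr,gv,ho,hr,hz,or,ov,rv,rz,vz
∂2: piv[afh,afr,agr,agv,ahr,arv,dfg,dfv,dgv,dor,dov,drv,hrz] rk=13  ker:fgv,fhr,grv,orv
b_1=(27−8)−13=6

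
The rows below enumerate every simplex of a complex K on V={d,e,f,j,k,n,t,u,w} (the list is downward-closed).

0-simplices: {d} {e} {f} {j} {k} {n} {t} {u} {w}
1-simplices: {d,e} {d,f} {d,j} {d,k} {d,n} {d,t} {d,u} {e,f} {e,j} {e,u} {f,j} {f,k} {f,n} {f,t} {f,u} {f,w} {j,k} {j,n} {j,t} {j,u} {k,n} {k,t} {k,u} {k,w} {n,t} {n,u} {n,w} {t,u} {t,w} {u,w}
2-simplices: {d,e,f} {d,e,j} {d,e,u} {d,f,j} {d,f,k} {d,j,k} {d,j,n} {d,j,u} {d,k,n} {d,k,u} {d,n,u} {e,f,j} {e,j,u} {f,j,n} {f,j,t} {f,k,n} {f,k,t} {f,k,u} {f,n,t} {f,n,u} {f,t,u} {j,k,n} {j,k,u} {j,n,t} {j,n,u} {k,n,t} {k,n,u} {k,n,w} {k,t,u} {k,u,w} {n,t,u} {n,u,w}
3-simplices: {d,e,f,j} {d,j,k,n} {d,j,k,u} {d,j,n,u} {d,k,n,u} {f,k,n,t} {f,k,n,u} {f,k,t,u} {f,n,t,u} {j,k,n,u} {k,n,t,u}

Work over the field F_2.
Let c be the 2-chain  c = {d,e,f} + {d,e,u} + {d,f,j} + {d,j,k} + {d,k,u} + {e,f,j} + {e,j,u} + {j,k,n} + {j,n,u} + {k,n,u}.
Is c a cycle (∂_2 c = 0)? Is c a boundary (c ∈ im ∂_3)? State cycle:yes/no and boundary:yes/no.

cycle:yes boundary:no

n_0=9 n_1=30 n_2=32 n_3=11  [Z2]
∂1: piv[de,df,dj,dk,dn,dt,du,fw] rk=8  ker:ef,ej,eu,fj,fk,fn,ft,fu,jk,jn,jt,ju,kn,kt,ku,kw,nt,nu,nw,tu,tw,uw
∂2: piv[def,dej,deu,dfj,dfk,djk,djn,dju,dkn,dku,dnu,fjn,fjt,fkt,fku,fnt,ftu,knw,kuw] rk=19  ker:efj,eju,fkn,fnu,jkn,jku,jnt,jnu,knt,knu,ktu,ntu,nuw
∂3: piv[defj,djkn,djku,djnu,dknu,fknt,fknu,fktu,fntu] rk=9  ker:jknu,kntu
∂2c = 0
c vs im∂3: residual ≠ 0 ⇒ not boundary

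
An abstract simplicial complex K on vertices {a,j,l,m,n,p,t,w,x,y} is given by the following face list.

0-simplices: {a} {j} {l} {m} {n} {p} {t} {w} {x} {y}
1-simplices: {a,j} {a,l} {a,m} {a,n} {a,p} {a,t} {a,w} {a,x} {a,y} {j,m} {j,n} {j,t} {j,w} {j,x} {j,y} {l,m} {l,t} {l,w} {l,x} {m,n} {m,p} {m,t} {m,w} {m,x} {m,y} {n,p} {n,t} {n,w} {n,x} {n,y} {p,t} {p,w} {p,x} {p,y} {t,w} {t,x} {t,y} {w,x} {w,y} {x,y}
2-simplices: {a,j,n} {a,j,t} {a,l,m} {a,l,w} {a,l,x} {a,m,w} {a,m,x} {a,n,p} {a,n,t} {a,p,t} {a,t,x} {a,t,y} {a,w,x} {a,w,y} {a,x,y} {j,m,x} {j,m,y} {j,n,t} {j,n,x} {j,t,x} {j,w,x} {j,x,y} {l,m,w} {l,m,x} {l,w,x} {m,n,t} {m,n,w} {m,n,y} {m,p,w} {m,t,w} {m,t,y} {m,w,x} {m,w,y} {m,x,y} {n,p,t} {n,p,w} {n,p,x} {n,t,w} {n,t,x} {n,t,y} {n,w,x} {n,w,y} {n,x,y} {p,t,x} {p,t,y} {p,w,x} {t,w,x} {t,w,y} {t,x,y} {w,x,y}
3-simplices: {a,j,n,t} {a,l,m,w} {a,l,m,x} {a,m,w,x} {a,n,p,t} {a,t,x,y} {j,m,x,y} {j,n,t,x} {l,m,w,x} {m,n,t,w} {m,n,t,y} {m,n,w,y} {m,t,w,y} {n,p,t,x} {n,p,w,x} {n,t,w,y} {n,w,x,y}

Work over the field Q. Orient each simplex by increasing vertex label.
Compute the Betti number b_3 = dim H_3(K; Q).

b_3=1

n_0=10 n_1=40 n_2=50 n_3=17  [Q]
∂1: piv[aj,al,am,an,ap,at,aw,ax,ay] rk=9  ker:jm,jn,jt,jw,jx,jy,lm,lt,lw,lx,mn,mp,mt,mw,mx,my,np,nt,nw,nx,ny,pt,pw,px,py,tw,tx,ty,wx,wy,xy
∂2: piv[ajn,ajt,alm,alw,alx,amw,amx,anp,ant,apt,atx,aty,awx,awy,axy,jmx,jmy,jnx,jtx,jwx,jxy,mnt,mnw,mny,mpw,mtw,mty,npw,npx,pty] rk=30  ker:jnt,lmw,lmx,lwx,mwx,mwy,mxy,npt,ntw,ntx,nty,nwx,nwy,nxy,ptx,pwx,twx,twy,txy,wxy
∂3: piv[ajnt,almw,almx,amwx,anpt,atxy,jmxy,jntx,lmwx,mntw,mnty,mnwy,mtwy,nptx,npwx,nwxy] rk=16  ker:ntwy
b_3=(17−16)−0=1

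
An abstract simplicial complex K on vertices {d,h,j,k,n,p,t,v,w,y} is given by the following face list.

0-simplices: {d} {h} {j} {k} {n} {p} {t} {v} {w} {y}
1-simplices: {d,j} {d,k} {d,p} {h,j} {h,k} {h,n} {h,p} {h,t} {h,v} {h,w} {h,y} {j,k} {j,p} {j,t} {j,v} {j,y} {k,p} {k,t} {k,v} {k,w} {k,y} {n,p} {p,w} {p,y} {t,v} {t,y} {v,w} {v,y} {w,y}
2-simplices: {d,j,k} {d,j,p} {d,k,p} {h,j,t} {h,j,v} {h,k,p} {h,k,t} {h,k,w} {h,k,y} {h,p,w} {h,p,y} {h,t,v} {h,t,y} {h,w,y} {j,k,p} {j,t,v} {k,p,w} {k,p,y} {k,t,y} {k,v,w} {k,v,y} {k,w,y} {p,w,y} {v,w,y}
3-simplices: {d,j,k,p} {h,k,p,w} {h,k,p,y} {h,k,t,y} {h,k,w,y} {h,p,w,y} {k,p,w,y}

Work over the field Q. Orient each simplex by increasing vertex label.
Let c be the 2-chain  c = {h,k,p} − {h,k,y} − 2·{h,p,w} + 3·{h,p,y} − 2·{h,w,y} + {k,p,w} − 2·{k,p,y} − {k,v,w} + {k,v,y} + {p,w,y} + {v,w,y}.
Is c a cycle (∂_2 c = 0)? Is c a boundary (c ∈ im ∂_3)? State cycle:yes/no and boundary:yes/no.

n_0=10 n_1=29 n_2=24 n_3=7  [Q]
∂1: piv[dj,dk,dp,hj,hn,ht,hv,hw,hy] rk=9  ker:hk,hp,jk,jp,jt,jv,jy,kp,kt,kv,kw,ky,np,pw,py,tv,ty,vw,vy,wy
∂2: piv[djk,djp,dkp,hjt,hjv,hkp,hkt,hkw,hky,hpw,hpy,htv,hty,hwy,kvw,kvy] rk=16  ker:jkp,jtv,kpw,kpy,kty,kwy,pwy,vwy
∂3: piv[djkp,hkpw,hkpy,hkty,hkwy,hpwy] rk=6  ker:kpwy
∂2c = 0
c vs im∂3: residual ≠ 0 ⇒ not boundary

cycle:yes boundary:no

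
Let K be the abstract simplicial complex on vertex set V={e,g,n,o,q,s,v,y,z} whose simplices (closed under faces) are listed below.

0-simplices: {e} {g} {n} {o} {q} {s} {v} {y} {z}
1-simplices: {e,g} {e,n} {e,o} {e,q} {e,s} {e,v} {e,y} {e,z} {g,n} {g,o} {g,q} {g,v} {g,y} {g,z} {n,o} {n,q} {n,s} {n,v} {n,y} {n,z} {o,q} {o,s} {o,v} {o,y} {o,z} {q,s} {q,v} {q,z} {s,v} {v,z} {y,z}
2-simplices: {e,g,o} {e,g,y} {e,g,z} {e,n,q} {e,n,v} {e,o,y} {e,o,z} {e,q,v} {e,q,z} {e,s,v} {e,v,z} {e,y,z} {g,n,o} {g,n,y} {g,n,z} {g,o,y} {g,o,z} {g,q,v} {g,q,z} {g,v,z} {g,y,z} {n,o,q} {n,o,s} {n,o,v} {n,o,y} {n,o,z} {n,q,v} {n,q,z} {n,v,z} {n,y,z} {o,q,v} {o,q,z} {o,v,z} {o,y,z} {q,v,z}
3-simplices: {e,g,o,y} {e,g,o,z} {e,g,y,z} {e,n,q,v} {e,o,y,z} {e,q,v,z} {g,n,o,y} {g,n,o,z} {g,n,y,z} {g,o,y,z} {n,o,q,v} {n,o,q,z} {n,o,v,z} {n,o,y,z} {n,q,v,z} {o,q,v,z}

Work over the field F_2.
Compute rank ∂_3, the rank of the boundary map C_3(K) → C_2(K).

n_0=9 n_1=31 n_2=35 n_3=16  [Z2]
∂1: piv[eg,en,eo,eq,es,ev,ey,ez] rk=8  ker:gn,go,gq,gv,gy,gz,no,nq,ns,nv,ny,nz,oq,os,ov,oy,oz,qs,qv,qz,sv,vz,yz
∂2: piv[ego,egy,egz,enq,env,eoy,eoz,eqv,eqz,esv,evz,eyz,gno,gny,gnz,gqv,gqz,noq,nos,nov,nqz] rk=21  ker:goy,goz,gvz,gyz,noy,noz,nqv,nvz,nyz,oqv,oqz,ovz,oyz,qvz
∂3: piv[egoy,egoz,egyz,enqv,eoyz,eqvz,gnoy,gnoz,gnyz,noqv,noqz,novz,nqvz] rk=13  ker:goyz,noyz,oqvz
rk∂_3=13

rank∂_3=13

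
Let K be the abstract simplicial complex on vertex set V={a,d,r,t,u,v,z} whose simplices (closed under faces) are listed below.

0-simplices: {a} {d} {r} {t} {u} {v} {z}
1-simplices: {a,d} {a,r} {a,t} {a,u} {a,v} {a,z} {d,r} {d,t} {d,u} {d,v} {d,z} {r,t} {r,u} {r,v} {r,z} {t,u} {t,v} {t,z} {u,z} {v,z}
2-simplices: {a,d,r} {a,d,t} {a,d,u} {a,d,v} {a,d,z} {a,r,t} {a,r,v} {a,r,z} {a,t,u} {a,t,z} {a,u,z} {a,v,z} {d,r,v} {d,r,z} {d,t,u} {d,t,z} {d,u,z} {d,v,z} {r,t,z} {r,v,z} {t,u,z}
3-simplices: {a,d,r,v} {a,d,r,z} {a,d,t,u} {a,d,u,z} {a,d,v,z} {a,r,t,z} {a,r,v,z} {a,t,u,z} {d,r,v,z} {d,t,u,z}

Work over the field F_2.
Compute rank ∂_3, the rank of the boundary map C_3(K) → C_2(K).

rank∂_3=9

n_0=7 n_1=20 n_2=21 n_3=10  [Z2]
∂1: piv[ad,ar,at,au,av,az] rk=6  ker:dr,dt,du,dv,dz,rt,ru,rv,rz,tu,tv,tz,uz,vz
∂2: piv[adr,adt,adu,adv,adz,art,arv,arz,atu,atz,auz,avz] rk=12  ker:drv,drz,dtu,dtz,duz,dvz,rtz,rvz,tuz
∂3: piv[adrv,adrz,adtu,aduz,advz,artz,arvz,atuz,dtuz] rk=9  ker:drvz
rk∂_3=9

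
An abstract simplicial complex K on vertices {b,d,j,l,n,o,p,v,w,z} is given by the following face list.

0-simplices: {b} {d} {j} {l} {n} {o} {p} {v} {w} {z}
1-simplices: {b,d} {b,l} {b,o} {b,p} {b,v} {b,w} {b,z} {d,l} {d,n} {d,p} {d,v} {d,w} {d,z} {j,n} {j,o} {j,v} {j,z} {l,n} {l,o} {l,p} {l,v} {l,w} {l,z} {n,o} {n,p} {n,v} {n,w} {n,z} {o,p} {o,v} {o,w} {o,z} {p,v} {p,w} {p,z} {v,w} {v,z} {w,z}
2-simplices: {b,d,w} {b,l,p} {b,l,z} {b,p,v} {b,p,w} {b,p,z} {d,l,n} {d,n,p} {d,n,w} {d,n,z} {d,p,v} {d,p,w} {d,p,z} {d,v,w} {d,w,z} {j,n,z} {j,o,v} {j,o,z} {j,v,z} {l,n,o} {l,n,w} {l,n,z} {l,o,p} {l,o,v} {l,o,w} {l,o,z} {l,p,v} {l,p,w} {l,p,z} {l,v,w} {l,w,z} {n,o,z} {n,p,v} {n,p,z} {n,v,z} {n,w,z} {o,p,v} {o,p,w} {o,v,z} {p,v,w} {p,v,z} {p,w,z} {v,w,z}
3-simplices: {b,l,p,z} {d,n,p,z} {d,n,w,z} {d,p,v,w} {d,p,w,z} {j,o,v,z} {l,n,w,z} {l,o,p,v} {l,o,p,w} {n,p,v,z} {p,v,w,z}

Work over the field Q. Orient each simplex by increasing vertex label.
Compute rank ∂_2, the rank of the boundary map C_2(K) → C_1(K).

n_0=10 n_1=38 n_2=43 n_3=11  [Q]
∂1: piv[bd,bl,bo,bp,bv,bw,bz,dn,jn] rk=9  ker:dl,dp,dv,dw,dz,jo,jv,jz,ln,lo,lp,lv,lw,lz,no,np,nv,nw,nz,op,ov,ow,oz,pv,pw,pz,vw,vz,wz
∂2: piv[bdw,blp,blz,bpv,bpw,bpz,dln,dnp,dnw,dnz,dpv,dpw,dpz,dvw,dwz,jnz,jov,joz,jvz,lno,lnw,lnz,lop,lov,low,loz,lpv,npv] rk=28  ker:lpw,lpz,lvw,lwz,noz,npz,nvz,nwz,opv,opw,ovz,pvw,pvz,pwz,vwz
∂3: piv[blpz,dnpz,dnwz,dpvw,dpwz,jovz,lnwz,lopv,lopw,npvz,pvwz] rk=11
rk∂_2=28

rank∂_2=28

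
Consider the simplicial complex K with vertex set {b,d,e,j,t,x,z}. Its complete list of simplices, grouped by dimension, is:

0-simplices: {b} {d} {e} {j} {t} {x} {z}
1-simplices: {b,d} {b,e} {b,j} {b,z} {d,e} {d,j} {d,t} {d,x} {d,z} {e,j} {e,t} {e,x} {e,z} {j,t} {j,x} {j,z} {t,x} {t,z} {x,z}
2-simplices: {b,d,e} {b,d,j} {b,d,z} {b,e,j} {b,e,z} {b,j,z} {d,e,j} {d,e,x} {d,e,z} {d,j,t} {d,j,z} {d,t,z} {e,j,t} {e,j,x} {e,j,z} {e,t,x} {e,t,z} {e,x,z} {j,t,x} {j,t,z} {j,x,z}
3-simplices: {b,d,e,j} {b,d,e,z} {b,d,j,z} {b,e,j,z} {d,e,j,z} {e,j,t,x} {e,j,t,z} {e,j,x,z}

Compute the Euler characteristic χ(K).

χ(K)=1

n_0=7 n_1=19 n_2=21 n_3=8
χ=+7−19+21−8=1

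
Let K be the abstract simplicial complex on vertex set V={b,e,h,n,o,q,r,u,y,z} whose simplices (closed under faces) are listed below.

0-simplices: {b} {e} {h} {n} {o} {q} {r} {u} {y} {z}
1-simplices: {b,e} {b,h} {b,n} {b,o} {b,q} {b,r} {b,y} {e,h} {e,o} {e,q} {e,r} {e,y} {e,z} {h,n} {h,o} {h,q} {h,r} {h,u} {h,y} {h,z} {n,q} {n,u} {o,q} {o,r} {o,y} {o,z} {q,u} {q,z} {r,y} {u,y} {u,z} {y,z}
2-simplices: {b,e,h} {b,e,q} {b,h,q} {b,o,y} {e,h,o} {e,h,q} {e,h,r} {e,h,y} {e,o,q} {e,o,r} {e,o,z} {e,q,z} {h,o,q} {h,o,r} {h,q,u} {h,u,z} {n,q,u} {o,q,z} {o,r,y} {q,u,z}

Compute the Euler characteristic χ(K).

n_0=10 n_1=32 n_2=20
χ=+10−32+20=-2

χ(K)=-2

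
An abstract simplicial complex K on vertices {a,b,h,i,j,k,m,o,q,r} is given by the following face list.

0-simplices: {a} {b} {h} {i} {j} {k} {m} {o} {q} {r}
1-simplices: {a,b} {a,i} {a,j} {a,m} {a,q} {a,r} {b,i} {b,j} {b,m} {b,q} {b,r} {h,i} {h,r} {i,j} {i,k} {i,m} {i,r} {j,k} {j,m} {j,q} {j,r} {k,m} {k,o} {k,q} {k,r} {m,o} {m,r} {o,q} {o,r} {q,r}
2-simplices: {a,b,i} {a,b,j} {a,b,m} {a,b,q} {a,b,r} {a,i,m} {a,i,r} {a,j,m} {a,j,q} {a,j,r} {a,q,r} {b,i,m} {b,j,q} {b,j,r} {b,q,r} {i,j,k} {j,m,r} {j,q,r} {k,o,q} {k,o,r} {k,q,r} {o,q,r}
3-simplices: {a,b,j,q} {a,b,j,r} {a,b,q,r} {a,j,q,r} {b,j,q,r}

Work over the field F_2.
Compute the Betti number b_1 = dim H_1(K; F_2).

n_0=10 n_1=30 n_2=22 n_3=5  [Z2]
∂1: piv[ab,ai,aj,am,aq,ar,hi,ik,ko] rk=9  ker:bi,bj,bm,bq,br,hr,ij,im,ir,jk,jm,jq,jr,km,kq,kr,mo,mr,oq,or,qr
∂2: piv[abi,abj,abm,abq,abr,aim,air,ajm,ajq,ajr,aqr,ijk,jmr,koq,kor,kqr] rk=16  ker:bim,bjq,bjr,bqr,jqr,oqr
∂3: piv[abjq,abjr,abqr,ajqr] rk=4  ker:bjqr
b_1=(30−9)−16=5

b_1=5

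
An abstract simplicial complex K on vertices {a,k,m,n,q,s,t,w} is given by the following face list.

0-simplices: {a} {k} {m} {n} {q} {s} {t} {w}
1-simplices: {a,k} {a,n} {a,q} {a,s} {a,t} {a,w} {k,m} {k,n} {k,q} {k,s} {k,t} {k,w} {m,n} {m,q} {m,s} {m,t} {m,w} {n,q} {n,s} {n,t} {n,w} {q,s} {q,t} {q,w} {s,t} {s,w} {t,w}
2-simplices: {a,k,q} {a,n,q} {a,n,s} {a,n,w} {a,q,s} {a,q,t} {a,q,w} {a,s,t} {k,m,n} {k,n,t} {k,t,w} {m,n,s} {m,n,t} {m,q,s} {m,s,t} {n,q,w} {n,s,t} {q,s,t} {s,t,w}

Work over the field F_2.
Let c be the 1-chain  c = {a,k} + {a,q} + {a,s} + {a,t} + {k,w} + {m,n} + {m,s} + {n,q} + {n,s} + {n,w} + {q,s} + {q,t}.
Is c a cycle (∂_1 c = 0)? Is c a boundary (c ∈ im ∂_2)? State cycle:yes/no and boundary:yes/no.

cycle:yes boundary:no

n_0=8 n_1=27 n_2=19  [Z2]
∂1: piv[ak,an,aq,as,at,aw,km] rk=7  ker:kn,kq,ks,kt,kw,mn,mq,ms,mt,mw,nq,ns,nt,nw,qs,qt,qw,st,sw,tw
∂2: piv[akq,anq,ans,anw,aqs,aqt,aqw,ast,kmn,knt,ktw,mns,mnt,mqs,mst,stw] rk=16  ker:nqw,nst,qst
∂1c = 0
c vs im∂2: residual ≠ 0 ⇒ not boundary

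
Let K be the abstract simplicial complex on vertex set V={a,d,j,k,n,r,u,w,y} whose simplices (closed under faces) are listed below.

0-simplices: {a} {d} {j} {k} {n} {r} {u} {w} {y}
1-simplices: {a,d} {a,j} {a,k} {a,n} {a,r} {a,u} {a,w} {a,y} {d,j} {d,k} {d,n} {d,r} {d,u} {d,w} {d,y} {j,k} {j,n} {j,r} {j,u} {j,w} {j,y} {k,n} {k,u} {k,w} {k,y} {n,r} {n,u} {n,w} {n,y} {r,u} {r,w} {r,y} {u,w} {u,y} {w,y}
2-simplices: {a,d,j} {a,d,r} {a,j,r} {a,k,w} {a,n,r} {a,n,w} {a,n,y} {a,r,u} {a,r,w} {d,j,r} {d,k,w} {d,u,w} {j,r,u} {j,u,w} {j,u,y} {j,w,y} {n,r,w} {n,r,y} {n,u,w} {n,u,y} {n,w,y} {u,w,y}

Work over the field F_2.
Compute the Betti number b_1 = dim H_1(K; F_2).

n_0=9 n_1=35 n_2=22  [Z2]
∂1: piv[ad,aj,ak,an,ar,au,aw,ay] rk=8  ker:dj,dk,dn,dr,du,dw,dy,jk,jn,jr,ju,jw,jy,kn,ku,kw,ky,nr,nu,nw,ny,ru,rw,ry,uw,uy,wy
∂2: piv[adj,adr,ajr,akw,anr,anw,any,aru,arw,dkw,duw,jru,juw,juy,jwy,nry,nuw,nuy] rk=18  ker:djr,nrw,nwy,uwy
b_1=(35−8)−18=9

b_1=9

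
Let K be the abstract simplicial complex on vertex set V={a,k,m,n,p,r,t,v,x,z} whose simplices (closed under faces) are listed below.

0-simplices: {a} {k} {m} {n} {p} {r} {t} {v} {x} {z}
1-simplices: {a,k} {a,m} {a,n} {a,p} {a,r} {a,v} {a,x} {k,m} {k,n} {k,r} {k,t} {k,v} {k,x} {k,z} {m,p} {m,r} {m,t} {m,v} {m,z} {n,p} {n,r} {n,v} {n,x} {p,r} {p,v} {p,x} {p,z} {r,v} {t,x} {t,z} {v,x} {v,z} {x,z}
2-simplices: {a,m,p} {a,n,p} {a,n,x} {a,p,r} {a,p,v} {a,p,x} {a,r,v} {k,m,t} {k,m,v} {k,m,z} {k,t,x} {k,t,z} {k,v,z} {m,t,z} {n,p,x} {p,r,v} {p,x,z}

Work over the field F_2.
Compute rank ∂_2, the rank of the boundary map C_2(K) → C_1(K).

rank∂_2=14

n_0=10 n_1=33 n_2=17  [Z2]
∂1: piv[ak,am,an,ap,ar,av,ax,kt,kz] rk=9  ker:km,kn,kr,kv,kx,mp,mr,mt,mv,mz,np,nr,nv,nx,pr,pv,px,pz,rv,tx,tz,vx,vz,xz
∂2: piv[amp,anp,anx,apr,apv,apx,arv,kmt,kmv,kmz,ktx,ktz,kvz,pxz] rk=14  ker:mtz,npx,prv
rk∂_2=14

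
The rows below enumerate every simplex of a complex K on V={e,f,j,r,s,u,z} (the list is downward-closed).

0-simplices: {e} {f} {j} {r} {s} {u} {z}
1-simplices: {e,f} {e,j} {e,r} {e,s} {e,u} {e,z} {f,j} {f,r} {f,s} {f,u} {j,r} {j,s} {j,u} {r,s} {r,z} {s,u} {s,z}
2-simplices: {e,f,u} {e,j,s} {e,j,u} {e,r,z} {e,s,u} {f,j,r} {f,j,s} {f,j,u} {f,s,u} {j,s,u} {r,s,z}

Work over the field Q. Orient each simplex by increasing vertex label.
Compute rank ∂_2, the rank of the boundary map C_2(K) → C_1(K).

n_0=7 n_1=17 n_2=11  [Q]
∂1: piv[ef,ej,er,es,eu,ez] rk=6  ker:fj,fr,fs,fu,jr,js,ju,rs,rz,su,sz
∂2: piv[efu,ejs,eju,erz,esu,fjr,fjs,fju,rsz] rk=9  ker:fsu,jsu
rk∂_2=9

rank∂_2=9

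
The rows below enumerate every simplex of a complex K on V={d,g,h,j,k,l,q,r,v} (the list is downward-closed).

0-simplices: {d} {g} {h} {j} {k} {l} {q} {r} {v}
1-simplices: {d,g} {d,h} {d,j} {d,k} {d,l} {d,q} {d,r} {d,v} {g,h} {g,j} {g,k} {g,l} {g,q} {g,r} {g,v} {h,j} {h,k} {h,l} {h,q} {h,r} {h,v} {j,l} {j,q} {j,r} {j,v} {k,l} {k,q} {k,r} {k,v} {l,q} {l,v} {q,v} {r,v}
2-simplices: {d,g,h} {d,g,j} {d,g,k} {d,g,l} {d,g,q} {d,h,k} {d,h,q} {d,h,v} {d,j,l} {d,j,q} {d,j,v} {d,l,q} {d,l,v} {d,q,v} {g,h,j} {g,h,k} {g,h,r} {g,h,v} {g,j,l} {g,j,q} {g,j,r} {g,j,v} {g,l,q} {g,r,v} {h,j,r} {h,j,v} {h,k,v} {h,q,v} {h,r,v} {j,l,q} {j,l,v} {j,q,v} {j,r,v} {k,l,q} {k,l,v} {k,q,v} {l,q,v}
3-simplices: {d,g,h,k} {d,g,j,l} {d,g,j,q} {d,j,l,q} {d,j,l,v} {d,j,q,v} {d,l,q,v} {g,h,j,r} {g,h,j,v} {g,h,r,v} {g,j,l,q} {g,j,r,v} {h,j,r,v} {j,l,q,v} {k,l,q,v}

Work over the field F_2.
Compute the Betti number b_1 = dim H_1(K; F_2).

b_1=3

n_0=9 n_1=33 n_2=37 n_3=15  [Z2]
∂1: piv[dg,dh,dj,dk,dl,dq,dr,dv] rk=8  ker:gh,gj,gk,gl,gq,gr,gv,hj,hk,hl,hq,hr,hv,jl,jq,jr,jv,kl,kq,kr,kv,lq,lv,qv,rv
∂2: piv[dgh,dgj,dgk,dgl,dgq,dhk,dhq,dhv,djl,djq,djv,dlq,dlv,dqv,ghj,ghr,ghv,gjr,grv,hkv,klq,klv] rk=22  ker:ghk,gjl,gjq,gjv,glq,hjr,hjv,hqv,hrv,jlq,jlv,jqv,jrv,kqv,lqv
∂3: piv[dghk,dgjl,dgjq,djlq,djlv,djqv,dlqv,ghjr,ghjv,ghrv,gjlq,gjrv,klqv] rk=13  ker:hjrv,jlqv
b_1=(33−8)−22=3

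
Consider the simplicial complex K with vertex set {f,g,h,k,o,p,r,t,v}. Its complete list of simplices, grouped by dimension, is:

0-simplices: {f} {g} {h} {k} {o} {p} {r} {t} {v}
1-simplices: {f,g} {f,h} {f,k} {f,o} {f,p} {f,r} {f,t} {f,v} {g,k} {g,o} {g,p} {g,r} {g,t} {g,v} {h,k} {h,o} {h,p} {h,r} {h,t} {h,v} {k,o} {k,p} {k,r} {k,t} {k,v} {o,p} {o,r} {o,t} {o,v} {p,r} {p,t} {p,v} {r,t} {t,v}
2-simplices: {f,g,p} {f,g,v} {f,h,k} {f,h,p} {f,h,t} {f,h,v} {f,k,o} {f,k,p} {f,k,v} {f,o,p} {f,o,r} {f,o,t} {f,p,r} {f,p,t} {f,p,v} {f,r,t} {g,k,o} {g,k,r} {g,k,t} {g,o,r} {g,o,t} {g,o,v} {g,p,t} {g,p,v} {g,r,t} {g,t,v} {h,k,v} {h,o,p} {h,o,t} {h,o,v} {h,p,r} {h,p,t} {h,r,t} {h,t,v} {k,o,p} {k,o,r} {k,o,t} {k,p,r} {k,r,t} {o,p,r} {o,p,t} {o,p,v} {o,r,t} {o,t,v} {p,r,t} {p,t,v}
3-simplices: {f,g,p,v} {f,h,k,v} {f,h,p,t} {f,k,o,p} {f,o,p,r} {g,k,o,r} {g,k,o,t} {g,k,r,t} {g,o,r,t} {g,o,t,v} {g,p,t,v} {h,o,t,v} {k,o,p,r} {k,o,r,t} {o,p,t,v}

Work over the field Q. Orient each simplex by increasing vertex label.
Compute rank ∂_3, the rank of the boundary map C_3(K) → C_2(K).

rank∂_3=14

n_0=9 n_1=34 n_2=46 n_3=15  [Q]
∂1: piv[fg,fh,fk,fo,fp,fr,ft,fv] rk=8  ker:gk,go,gp,gr,gt,gv,hk,ho,hp,hr,ht,hv,ko,kp,kr,kt,kv,op,or,ot,ov,pr,pt,pv,rt,tv
∂2: piv[fgp,fgv,fhk,fhp,fht,fhv,fko,fkp,fkv,fop,for,fot,fpr,fpt,fpv,frt,gko,gkr,gkt,gor,got,gov,gpt,gtv,hop,hpr] rk=26  ker:gpv,grt,hkv,hot,hov,hpt,hrt,htv,kop,kor,kot,kpr,krt,opr,opt,opv,ort,otv,prt,ptv
∂3: piv[fgpv,fhkv,fhpt,fkop,fopr,gkor,gkot,gkrt,gort,gotv,gptv,hotv,kopr,optv] rk=14  ker:kort
rk∂_3=14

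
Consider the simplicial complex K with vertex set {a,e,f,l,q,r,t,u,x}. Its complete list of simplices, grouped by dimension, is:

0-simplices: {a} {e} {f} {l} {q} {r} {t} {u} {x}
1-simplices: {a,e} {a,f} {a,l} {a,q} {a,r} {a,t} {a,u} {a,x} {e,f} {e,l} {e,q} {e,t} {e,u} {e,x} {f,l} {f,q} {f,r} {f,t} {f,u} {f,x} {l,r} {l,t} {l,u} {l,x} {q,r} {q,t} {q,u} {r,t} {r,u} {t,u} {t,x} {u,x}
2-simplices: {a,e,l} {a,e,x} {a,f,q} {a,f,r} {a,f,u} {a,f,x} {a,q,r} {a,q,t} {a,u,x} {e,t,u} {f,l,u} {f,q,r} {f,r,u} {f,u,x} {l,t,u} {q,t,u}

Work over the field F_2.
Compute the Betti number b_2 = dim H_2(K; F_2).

b_2=2

n_0=9 n_1=32 n_2=16  [Z2]
∂1: piv[ae,af,al,aq,ar,at,au,ax] rk=8  ker:ef,el,eq,et,eu,ex,fl,fq,fr,ft,fu,fx,lr,lt,lu,lx,qr,qt,qu,rt,ru,tu,tx,ux
∂2: piv[ael,aex,afq,afr,afu,afx,aqr,aqt,aux,etu,flu,fru,ltu,qtu] rk=14  ker:fqr,fux
b_2=(16−14)−0=2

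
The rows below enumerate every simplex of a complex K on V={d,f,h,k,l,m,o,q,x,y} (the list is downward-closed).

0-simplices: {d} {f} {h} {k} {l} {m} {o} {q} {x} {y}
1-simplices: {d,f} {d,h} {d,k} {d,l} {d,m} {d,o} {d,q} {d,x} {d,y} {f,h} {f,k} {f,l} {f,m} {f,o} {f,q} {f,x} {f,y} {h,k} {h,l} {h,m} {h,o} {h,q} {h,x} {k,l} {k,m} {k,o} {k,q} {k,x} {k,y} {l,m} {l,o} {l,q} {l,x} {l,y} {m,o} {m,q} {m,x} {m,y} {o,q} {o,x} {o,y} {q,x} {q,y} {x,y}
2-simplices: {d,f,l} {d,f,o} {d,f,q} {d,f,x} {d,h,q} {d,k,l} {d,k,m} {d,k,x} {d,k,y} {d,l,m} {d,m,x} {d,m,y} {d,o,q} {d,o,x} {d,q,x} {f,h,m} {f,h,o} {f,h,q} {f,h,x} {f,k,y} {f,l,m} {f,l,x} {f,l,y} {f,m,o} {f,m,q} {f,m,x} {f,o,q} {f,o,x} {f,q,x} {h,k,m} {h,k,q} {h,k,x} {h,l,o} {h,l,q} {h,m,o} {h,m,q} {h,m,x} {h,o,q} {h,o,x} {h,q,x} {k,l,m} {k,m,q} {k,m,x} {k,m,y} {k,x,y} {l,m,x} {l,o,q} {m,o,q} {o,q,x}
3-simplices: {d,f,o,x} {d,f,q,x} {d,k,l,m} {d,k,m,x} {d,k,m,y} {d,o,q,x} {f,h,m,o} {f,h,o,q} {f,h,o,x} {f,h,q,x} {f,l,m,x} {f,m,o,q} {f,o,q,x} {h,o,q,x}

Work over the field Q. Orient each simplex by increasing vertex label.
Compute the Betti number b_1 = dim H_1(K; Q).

n_0=10 n_1=44 n_2=49 n_3=14  [Q]
∂1: piv[df,dh,dk,dl,dm,do,dq,dx,dy] rk=9  ker:fh,fk,fl,fm,fo,fq,fx,fy,hk,hl,hm,ho,hq,hx,kl,km,ko,kq,kx,ky,lm,lo,lq,lx,ly,mo,mq,mx,my,oq,ox,oy,qx,qy,xy
∂2: piv[dfl,dfo,dfq,dfx,dhq,dkl,dkm,dkx,dky,dlm,dmx,dmy,doq,dox,dqx,fhm,fho,fhq,fhx,fky,flm,flx,fly,fmo,fmq,hkm,hkq,hlo,hlq,kxy] rk=30  ker:fmx,foq,fox,fqx,hkx,hmo,hmq,hmx,hoq,hox,hqx,klm,kmq,kmx,kmy,lmx,loq,moq,oqx
∂3: piv[dfox,dfqx,dklm,dkmx,dkmy,doqx,fhmo,fhoq,fhox,fhqx,flmx,fmoq,foqx] rk=13  ker:hoqx
b_1=(44−9)−30=5

b_1=5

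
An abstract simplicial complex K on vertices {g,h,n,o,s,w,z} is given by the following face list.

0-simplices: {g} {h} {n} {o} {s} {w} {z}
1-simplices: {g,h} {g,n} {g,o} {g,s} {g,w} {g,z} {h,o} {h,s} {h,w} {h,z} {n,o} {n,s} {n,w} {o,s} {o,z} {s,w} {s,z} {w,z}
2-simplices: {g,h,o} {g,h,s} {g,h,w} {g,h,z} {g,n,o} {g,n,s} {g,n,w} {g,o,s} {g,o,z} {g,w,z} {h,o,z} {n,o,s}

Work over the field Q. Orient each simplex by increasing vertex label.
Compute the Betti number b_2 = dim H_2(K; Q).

b_2=2

n_0=7 n_1=18 n_2=12  [Q]
∂1: piv[gh,gn,go,gs,gw,gz] rk=6  ker:ho,hs,hw,hz,no,ns,nw,os,oz,sw,sz,wz
∂2: piv[gho,ghs,ghw,ghz,gno,gns,gnw,gos,goz,gwz] rk=10  ker:hoz,nos
b_2=(12−10)−0=2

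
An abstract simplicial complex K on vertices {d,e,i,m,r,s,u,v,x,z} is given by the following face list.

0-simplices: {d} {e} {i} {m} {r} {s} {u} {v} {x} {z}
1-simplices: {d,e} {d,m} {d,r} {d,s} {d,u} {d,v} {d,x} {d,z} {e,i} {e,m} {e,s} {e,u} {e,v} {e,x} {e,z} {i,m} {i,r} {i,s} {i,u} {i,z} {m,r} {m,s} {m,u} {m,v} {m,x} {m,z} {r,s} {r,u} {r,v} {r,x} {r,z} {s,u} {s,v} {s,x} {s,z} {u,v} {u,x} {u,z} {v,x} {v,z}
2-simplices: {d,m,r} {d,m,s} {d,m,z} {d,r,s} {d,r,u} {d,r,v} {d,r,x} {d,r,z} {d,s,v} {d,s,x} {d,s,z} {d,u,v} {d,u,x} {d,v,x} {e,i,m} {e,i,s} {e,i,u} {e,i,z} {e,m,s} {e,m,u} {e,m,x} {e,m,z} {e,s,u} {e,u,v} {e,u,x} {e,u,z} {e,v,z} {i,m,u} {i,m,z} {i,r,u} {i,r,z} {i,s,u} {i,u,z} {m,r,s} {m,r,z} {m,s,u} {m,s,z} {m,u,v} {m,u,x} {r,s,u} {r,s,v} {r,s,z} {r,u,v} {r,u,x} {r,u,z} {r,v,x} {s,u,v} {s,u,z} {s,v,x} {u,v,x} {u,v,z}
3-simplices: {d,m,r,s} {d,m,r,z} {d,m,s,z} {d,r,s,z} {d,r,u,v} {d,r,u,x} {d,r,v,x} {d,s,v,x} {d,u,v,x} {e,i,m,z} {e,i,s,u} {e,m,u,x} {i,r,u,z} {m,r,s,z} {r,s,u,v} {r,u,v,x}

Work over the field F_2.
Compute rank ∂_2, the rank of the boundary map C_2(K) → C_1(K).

rank∂_2=30

n_0=10 n_1=40 n_2=51 n_3=16  [Z2]
∂1: piv[de,dm,dr,ds,du,dv,dx,dz,ei] rk=9  ker:em,es,eu,ev,ex,ez,im,ir,is,iu,iz,mr,ms,mu,mv,mx,mz,rs,ru,rv,rx,rz,su,sv,sx,sz,uv,ux,uz,vx,vz
∂2: piv[dmr,dms,dmz,drs,dru,drv,drx,drz,dsv,dsx,dsz,duv,dux,dvx,eim,eis,eiu,eiz,ems,emu,emx,emz,esu,euv,eux,euz,evz,iru,irz,muv] rk=30  ker:imu,imz,isu,iuz,mrs,mrz,msu,msz,mux,rsu,rsv,rsz,ruv,rux,ruz,rvx,suv,suz,svx,uvx,uvz
∂3: piv[dmrs,dmrz,dmsz,drsz,druv,drux,drvx,dsvx,duvx,eimz,eisu,emux,iruz,rsuv] rk=14  ker:mrsz,ruvx
rk∂_2=30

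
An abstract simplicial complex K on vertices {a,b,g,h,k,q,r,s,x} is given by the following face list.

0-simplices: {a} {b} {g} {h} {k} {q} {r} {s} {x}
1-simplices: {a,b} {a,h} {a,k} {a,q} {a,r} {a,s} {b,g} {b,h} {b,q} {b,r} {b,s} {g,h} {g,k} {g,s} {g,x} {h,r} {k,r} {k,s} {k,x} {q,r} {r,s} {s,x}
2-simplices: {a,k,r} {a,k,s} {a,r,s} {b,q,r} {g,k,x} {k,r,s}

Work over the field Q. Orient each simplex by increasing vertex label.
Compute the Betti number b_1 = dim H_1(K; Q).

n_0=9 n_1=22 n_2=6  [Q]
∂1: piv[ab,ah,ak,aq,ar,as,bg,gx] rk=8  ker:bh,bq,br,bs,gh,gk,gs,hr,kr,ks,kx,qr,rs,sx
∂2: piv[akr,aks,ars,bqr,gkx] rk=5  ker:krs
b_1=(22−8)−5=9

b_1=9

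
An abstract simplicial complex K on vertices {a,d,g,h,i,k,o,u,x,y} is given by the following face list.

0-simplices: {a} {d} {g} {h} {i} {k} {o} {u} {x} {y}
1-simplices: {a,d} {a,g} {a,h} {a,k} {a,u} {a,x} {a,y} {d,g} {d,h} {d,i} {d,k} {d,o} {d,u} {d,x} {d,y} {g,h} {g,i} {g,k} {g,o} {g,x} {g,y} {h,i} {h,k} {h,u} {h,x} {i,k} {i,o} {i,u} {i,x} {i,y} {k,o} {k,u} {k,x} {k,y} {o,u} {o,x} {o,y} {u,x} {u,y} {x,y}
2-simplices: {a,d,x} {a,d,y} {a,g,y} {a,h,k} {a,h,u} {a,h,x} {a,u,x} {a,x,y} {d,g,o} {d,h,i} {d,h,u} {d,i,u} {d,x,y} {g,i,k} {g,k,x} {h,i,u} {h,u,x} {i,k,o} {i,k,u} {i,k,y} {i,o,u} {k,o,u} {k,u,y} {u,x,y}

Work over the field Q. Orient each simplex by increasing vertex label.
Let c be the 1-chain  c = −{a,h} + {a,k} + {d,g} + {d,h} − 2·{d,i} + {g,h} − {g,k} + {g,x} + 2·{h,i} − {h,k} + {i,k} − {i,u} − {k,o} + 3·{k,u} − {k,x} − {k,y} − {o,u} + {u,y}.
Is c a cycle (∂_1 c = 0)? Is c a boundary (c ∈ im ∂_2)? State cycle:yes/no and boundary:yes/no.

n_0=10 n_1=40 n_2=24  [Q]
∂1: piv[ad,ag,ah,ak,au,ax,ay,di,do] rk=9  ker:dg,dh,dk,du,dx,dy,gh,gi,gk,go,gx,gy,hi,hk,hu,hx,ik,io,iu,ix,iy,ko,ku,kx,ky,ou,ox,oy,ux,uy,xy
∂2: piv[adx,ady,agy,ahk,ahu,ahx,aux,axy,dgo,dhi,dhu,diu,gik,gkx,iko,iku,iky,iou,kuy,uxy] rk=20  ker:dxy,hiu,hux,kou
∂1c = 0
c vs im∂2: residual ≠ 0 ⇒ not boundary

cycle:yes boundary:no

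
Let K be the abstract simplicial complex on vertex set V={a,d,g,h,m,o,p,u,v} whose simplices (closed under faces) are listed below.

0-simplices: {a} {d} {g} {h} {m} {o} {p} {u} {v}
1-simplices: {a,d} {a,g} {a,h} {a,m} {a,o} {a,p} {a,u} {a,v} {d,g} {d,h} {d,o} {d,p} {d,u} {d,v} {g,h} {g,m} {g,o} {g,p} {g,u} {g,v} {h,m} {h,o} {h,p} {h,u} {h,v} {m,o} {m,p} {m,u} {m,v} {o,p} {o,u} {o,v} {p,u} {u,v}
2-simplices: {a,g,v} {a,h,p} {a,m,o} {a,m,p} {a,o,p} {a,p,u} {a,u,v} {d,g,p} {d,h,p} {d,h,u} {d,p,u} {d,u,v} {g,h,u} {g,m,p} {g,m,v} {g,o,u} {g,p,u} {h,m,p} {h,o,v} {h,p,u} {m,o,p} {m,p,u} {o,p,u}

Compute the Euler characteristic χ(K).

χ(K)=-2

n_0=9 n_1=34 n_2=23
χ=+9−34+23=-2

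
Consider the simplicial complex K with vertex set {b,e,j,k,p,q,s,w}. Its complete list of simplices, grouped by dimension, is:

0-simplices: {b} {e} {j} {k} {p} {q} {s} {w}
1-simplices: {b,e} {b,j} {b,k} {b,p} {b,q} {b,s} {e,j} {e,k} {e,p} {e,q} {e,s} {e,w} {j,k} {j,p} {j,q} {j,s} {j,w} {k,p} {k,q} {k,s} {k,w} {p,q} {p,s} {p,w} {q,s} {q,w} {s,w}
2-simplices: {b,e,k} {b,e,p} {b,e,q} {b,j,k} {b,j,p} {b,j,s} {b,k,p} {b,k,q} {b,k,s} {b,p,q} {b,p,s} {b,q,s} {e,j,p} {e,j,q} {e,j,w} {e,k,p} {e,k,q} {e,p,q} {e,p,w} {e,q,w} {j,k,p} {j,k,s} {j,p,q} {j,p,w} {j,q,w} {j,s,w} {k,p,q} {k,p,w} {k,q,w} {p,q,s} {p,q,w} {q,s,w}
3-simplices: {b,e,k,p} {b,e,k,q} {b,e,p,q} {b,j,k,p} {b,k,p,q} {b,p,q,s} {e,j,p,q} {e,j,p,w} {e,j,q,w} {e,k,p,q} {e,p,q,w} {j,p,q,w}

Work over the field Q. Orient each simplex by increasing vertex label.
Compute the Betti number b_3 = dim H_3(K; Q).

n_0=8 n_1=27 n_2=32 n_3=12  [Q]
∂1: piv[be,bj,bk,bp,bq,bs,ew] rk=7  ker:ej,ek,ep,eq,es,jk,jp,jq,js,jw,kp,kq,ks,kw,pq,ps,pw,qs,qw,sw
∂2: piv[bek,bep,beq,bjk,bjp,bjs,bkp,bkq,bks,bpq,bps,bqs,ejp,ejq,ejw,epw,eqw,jsw,kpw] rk=19  ker:ekp,ekq,epq,jkp,jks,jpq,jpw,jqw,kpq,kqw,pqs,pqw,qsw
∂3: piv[bekp,bekq,bepq,bjkp,bkpq,bpqs,ejpq,ejpw,ejqw,epqw] rk=10  ker:ekpq,jpqw
b_3=(12−10)−0=2

b_3=2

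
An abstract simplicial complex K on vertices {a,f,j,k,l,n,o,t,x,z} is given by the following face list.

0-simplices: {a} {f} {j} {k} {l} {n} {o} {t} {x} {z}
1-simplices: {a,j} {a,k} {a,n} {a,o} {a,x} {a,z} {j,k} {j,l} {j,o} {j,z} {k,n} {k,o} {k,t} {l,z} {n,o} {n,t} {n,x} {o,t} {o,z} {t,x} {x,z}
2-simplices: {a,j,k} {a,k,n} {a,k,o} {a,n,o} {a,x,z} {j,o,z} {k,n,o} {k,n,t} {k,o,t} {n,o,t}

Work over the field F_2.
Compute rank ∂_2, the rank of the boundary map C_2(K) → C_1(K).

n_0=10 n_1=21 n_2=10  [Z2]
∂1: piv[aj,ak,an,ao,ax,az,jl,kt] rk=8  ker:jk,jo,jz,kn,ko,lz,no,nt,nx,ot,oz,tx,xz
∂2: piv[ajk,akn,ako,ano,axz,joz,knt,kot] rk=8  ker:kno,not
rk∂_2=8

rank∂_2=8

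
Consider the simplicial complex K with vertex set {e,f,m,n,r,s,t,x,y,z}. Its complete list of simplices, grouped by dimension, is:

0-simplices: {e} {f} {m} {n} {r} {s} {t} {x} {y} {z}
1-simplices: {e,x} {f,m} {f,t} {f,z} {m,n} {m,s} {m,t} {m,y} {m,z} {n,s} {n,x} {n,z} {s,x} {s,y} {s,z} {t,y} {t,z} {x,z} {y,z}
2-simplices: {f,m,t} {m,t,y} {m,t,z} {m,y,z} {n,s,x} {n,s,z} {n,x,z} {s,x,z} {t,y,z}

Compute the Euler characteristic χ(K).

n_0=10 n_1=19 n_2=9
χ=+10−19+9=0

χ(K)=0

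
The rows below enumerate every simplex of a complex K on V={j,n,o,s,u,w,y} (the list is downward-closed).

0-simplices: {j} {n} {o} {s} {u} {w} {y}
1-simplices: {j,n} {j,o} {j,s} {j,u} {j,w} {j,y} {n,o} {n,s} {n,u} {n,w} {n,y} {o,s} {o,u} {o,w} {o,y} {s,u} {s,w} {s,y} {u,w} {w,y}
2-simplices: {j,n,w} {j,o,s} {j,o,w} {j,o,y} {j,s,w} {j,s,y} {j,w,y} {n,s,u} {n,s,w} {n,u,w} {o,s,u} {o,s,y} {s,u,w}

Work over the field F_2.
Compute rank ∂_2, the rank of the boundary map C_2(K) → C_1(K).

rank∂_2=11

n_0=7 n_1=20 n_2=13  [Z2]
∂1: piv[jn,jo,js,ju,jw,jy] rk=6  ker:no,ns,nu,nw,ny,os,ou,ow,oy,su,sw,sy,uw,wy
∂2: piv[jnw,jos,jow,joy,jsw,jsy,jwy,nsu,nsw,nuw,osu] rk=11  ker:osy,suw
rk∂_2=11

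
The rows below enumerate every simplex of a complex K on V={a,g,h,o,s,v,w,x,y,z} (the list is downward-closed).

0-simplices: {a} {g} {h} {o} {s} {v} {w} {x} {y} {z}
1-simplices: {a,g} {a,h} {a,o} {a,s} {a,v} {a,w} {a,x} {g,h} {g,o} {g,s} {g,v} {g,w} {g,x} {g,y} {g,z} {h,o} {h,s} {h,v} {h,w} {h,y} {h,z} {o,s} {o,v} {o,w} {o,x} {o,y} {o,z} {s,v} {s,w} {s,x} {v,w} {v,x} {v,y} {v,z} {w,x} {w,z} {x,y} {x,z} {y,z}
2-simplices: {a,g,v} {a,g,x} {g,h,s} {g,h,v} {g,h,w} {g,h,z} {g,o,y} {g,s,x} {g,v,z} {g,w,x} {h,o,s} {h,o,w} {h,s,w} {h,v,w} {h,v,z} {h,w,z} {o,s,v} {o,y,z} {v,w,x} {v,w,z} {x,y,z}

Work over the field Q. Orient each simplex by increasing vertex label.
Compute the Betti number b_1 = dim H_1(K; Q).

b_1=11

n_0=10 n_1=39 n_2=21  [Q]
∂1: piv[ag,ah,ao,as,av,aw,ax,gy,gz] rk=9  ker:gh,go,gs,gv,gw,gx,ho,hs,hv,hw,hy,hz,os,ov,ow,ox,oy,oz,sv,sw,sx,vw,vx,vy,vz,wx,wz,xy,xz,yz
∂2: piv[agv,agx,ghs,ghv,ghw,ghz,goy,gsx,gvz,gwx,hos,how,hsw,hvw,hwz,osv,oyz,vwx,xyz] rk=19  ker:hvz,vwz
b_1=(39−9)−19=11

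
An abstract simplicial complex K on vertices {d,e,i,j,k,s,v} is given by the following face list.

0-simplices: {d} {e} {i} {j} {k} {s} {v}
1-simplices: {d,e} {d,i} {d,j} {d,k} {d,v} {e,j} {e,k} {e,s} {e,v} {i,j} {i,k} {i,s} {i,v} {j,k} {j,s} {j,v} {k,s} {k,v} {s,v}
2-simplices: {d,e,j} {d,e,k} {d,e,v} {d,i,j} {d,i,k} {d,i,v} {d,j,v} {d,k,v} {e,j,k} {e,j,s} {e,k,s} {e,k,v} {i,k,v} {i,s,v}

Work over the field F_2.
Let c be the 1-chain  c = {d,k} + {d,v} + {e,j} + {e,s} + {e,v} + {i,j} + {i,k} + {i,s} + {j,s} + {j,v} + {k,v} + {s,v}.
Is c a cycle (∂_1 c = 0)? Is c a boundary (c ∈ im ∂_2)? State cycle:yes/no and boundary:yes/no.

n_0=7 n_1=19 n_2=14  [Z2]
∂1: piv[de,di,dj,dk,dv,es] rk=6  ker:ej,ek,ev,ij,ik,is,iv,jk,js,jv,ks,kv,sv
∂2: piv[dej,dek,dev,dij,dik,div,djv,dkv,ejk,ejs,eks,isv] rk=12  ker:ekv,ikv
∂1c = {e} + {i} + {k} + {v}

cycle:no boundary:no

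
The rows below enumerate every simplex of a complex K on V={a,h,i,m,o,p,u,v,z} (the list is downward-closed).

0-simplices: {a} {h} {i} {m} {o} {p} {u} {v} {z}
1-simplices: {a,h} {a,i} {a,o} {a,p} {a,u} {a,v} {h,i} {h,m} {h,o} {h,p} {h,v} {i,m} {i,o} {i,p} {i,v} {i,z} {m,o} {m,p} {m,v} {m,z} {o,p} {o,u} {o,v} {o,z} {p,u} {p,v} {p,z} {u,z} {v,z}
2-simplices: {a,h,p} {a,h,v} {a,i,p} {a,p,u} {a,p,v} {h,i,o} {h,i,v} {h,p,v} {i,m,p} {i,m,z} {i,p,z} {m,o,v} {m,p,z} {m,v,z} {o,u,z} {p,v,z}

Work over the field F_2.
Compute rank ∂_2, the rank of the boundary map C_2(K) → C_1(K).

rank∂_2=14

n_0=9 n_1=29 n_2=16  [Z2]
∂1: piv[ah,ai,ao,ap,au,av,hm,iz] rk=8  ker:hi,ho,hp,hv,im,io,ip,iv,mo,mp,mv,mz,op,ou,ov,oz,pu,pv,pz,uz,vz
∂2: piv[ahp,ahv,aip,apu,apv,hio,hiv,imp,imz,ipz,mov,mvz,ouz,pvz] rk=14  ker:hpv,mpz
rk∂_2=14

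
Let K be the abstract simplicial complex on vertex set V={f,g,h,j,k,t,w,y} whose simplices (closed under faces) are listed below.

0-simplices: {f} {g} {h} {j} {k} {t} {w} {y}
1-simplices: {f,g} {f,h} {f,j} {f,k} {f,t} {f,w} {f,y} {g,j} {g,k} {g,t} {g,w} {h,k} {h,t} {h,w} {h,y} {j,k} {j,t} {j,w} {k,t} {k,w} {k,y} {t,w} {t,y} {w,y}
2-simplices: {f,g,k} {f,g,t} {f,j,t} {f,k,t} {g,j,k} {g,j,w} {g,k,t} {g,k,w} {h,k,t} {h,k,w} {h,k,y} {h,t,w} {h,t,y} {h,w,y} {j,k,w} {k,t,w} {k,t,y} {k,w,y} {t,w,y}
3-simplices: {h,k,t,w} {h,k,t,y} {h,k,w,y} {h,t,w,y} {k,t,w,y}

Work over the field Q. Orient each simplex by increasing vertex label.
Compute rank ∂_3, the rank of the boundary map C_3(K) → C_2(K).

n_0=8 n_1=24 n_2=19 n_3=5  [Q]
∂1: piv[fg,fh,fj,fk,ft,fw,fy] rk=7  ker:gj,gk,gt,gw,hk,ht,hw,hy,jk,jt,jw,kt,kw,ky,tw,ty,wy
∂2: piv[fgk,fgt,fjt,fkt,gjk,gjw,gkw,hkt,hkw,hky,htw,hty,hwy] rk=13  ker:gkt,jkw,ktw,kty,kwy,twy
∂3: piv[hktw,hkty,hkwy,htwy] rk=4  ker:ktwy
rk∂_3=4

rank∂_3=4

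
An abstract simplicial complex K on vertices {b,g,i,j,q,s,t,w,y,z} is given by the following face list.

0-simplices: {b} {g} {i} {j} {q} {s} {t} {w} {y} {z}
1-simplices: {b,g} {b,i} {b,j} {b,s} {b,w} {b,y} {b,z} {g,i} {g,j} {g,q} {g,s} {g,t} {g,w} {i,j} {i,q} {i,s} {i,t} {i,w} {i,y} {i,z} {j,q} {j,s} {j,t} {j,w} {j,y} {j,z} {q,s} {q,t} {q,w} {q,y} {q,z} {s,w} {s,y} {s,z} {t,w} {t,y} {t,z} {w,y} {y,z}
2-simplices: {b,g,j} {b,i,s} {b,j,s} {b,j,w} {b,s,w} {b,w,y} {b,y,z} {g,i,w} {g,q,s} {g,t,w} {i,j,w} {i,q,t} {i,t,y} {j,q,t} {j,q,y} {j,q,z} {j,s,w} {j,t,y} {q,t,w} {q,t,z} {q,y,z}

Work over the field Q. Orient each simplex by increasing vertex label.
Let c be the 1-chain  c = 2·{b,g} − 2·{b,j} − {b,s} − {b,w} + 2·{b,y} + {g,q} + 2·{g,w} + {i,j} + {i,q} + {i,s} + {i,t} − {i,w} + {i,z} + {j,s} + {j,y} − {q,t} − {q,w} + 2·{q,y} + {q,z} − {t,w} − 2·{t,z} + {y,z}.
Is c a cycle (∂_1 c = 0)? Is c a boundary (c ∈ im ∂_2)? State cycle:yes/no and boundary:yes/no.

cycle:no boundary:no

n_0=10 n_1=39 n_2=21  [Q]
∂1: piv[bg,bi,bj,bs,bw,by,bz,gq,gt] rk=9  ker:gi,gj,gs,gw,ij,iq,is,it,iw,iy,iz,jq,js,jt,jw,jy,jz,qs,qt,qw,qy,qz,sw,sy,sz,tw,ty,tz,wy,yz
∂2: piv[bgj,bis,bjs,bjw,bsw,bwy,byz,giw,gqs,gtw,ijw,iqt,ity,jqt,jqy,jqz,jty,qtw,qtz,qyz] rk=20  ker:jsw
∂1c = −{g} − 4·{i} − 3·{j} + {q} + {s} + 3·{t} − 2·{w} + 4·{y} + {z}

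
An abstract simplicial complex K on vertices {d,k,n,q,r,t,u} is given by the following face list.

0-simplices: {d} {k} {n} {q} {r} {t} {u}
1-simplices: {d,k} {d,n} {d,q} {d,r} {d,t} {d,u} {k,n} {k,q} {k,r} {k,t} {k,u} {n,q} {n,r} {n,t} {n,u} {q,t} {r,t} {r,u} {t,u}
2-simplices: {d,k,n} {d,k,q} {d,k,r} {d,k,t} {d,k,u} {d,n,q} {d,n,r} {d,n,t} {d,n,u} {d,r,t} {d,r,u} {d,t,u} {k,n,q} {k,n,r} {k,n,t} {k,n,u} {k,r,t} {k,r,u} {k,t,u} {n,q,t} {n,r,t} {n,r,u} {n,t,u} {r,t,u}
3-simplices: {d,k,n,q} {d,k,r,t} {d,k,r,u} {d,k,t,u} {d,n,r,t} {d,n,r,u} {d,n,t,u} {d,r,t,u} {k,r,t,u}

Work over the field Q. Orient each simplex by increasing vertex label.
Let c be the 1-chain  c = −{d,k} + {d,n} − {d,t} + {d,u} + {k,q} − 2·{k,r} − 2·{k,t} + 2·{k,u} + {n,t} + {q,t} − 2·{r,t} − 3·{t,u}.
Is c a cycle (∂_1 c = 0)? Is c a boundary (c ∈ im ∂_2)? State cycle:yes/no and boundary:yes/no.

cycle:yes boundary:yes

n_0=7 n_1=19 n_2=24 n_3=9  [Q]
∂1: piv[dk,dn,dq,dr,dt,du] rk=6  ker:kn,kq,kr,kt,ku,nq,nr,nt,nu,qt,rt,ru,tu
∂2: piv[dkn,dkq,dkr,dkt,dku,dnq,dnr,dnt,dnu,drt,dru,dtu,nqt] rk=13  ker:knq,knr,knt,knu,krt,kru,ktu,nrt,nru,ntu,rtu
∂3: piv[dknq,dkrt,dkru,dktu,dnrt,dnru,dntu,drtu] rk=8  ker:krtu
∂1c = 0
c vs im∂2: reduces to 0 ⇒ boundary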